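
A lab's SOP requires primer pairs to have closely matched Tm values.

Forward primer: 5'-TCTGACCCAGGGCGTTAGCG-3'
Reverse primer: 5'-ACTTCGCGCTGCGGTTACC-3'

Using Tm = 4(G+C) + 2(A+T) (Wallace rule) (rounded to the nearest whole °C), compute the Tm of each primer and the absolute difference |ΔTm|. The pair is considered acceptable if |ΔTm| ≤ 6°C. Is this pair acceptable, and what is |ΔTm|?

|ΔTm| = 4°C; the pair is acceptable.

Forward: A=3 T=4 G=7 C=6 → Tm = 2·7 + 4·13 = 66°C.
Reverse: A=2 T=5 G=5 C=7 → Tm = 2·7 + 4·12 = 62°C.
|ΔTm| = |66 − 62| = 4°C, ≤ 6°C.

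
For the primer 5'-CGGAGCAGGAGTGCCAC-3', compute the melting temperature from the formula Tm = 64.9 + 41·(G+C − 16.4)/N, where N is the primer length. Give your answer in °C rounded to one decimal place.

54.3°C

Base counts: A=4, T=1, G=7, C=5; G+C = 12, N = 17.
Tm = 64.9 + 41·(12 − 16.4)/17 = 64.9 + -180.40/17 = 54.3°C.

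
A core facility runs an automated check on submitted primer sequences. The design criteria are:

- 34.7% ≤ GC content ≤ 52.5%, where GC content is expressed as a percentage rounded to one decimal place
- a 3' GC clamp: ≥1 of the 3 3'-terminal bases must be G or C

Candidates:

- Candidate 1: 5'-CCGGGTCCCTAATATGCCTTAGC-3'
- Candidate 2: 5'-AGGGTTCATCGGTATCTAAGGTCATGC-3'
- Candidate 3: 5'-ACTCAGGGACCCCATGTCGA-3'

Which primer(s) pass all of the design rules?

Candidate 2 only.

Candidate 1 (23 nt, A=4 T=6 G=5 C=8): GC 13/23 = 56.5%, outside 34.7–52.5% ✗; 3' end AGC has 2 G/C ✓ — fails.
Candidate 2 (27 nt, A=6 T=8 G=8 C=5): GC 13/27 = 48.1% ✓; 3' end TGC has 2 G/C ✓ — passes.
Candidate 3 (20 nt, A=5 T=3 G=5 C=7): GC 12/20 = 60.0%, outside 34.7–52.5% ✗; 3' end CGA has 2 G/C ✓ — fails.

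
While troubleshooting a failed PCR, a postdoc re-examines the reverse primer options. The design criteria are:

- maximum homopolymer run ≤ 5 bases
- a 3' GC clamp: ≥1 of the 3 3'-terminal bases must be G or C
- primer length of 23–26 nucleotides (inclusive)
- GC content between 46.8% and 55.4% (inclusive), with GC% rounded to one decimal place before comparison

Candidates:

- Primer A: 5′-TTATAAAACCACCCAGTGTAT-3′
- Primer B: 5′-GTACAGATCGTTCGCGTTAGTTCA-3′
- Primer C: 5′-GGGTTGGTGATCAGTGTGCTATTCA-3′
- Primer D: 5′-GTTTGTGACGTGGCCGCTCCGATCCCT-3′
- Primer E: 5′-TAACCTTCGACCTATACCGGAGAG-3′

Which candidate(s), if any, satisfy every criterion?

Primer C and Primer E.

Primer A (21 nt, A=8 T=6 G=2 C=5): longest run = 4 ✓; 3' end TAT has 0 G/C, need ≥1 ✗; length 21, outside 23–26 ✗; GC 7/21 = 33.3%, outside 46.8–55.4% ✗ — fails.
Primer B (24 nt, A=5 T=8 G=6 C=5): longest run = 2 ✓; 3' end TCA has 1 G/C ✓; length 24 ✓; GC 11/24 = 45.8%, outside 46.8–55.4% ✗ — fails.
Primer C (25 nt, A=4 T=9 G=9 C=3): longest run = 3 ✓; 3' end TCA has 1 G/C ✓; length 25 ✓; GC 12/25 = 48.0% ✓ — passes.
Primer D (27 nt, A=2 T=8 G=8 C=9): longest run = 3 ✓; 3' end CCT has 2 G/C ✓; length 27, outside 23–26 ✗; GC 17/27 = 63.0%, outside 46.8–55.4% ✗ — fails.
Primer E (24 nt, A=7 T=5 G=5 C=7): longest run = 2 ✓; 3' end GAG has 2 G/C ✓; length 24 ✓; GC 12/24 = 50.0% ✓ — passes.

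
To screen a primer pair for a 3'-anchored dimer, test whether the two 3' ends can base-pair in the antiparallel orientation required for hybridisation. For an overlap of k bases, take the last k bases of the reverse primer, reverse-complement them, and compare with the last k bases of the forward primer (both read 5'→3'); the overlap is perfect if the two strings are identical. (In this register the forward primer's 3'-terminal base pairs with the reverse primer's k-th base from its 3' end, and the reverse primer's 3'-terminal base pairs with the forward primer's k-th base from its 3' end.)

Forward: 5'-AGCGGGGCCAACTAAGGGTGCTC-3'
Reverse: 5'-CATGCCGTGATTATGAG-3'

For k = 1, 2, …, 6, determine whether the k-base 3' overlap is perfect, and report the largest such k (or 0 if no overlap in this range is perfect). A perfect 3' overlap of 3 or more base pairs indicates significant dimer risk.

Last 6 bases (5'→3') — forward …GTGCTC, reverse …TATGAG.
Reverse complement of the reverse primer's last 6 bases: CTCATA; its first k bases are the reverse complement of the reverse primer's last k bases, so a perfect k-base overlap needs the forward primer's last k bases to equal them.
Comparing (forward last k vs required): k=1: C vs C ✓; k=2: TC vs CT ✗; k=3: CTC vs CTC ✓; k=4: GCTC vs CTCA ✗; k=5: TGCTC vs CTCAT ✗; k=6: GTGCTC vs CTCATA ✗.
Perfect overlaps at k = 1, 3; the largest is 3.

Longest perfect overlap: 3 complementary base pairs; significant dimer risk (threshold 3).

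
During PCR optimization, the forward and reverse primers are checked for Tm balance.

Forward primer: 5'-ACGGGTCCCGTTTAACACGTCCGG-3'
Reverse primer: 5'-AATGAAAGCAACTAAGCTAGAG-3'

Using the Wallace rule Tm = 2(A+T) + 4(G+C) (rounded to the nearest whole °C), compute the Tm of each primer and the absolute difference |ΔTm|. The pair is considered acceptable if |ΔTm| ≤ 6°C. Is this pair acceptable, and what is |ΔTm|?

|ΔTm| = 18°C; the pair is not acceptable.

Forward: A=4 T=5 G=7 C=8 → Tm = 2·9 + 4·15 = 78°C.
Reverse: A=11 T=3 G=5 C=3 → Tm = 2·14 + 4·8 = 60°C.
|ΔTm| = |78 − 60| = 18°C, > 6°C.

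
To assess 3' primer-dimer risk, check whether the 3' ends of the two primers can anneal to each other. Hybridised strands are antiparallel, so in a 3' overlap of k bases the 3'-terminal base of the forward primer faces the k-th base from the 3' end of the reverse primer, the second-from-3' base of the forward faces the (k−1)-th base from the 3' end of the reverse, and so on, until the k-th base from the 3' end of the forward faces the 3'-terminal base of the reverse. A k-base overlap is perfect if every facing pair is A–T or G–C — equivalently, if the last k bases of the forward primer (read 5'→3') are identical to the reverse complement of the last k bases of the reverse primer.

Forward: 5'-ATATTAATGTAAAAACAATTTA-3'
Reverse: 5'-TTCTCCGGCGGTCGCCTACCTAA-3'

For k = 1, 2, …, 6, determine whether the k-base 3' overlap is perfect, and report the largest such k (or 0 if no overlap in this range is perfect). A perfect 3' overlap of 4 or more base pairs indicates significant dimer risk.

Last 6 bases (5'→3') — forward …AATTTA, reverse …ACCTAA.
Reverse complement of the reverse primer's last 6 bases: TTAGGT; its first k bases are the reverse complement of the reverse primer's last k bases, so a perfect k-base overlap needs the forward primer's last k bases to equal them.
Comparing (forward last k vs required): k=1: A vs T ✗; k=2: TA vs TT ✗; k=3: TTA vs TTA ✓; k=4: TTTA vs TTAG ✗; k=5: ATTTA vs TTAGG ✗; k=6: AATTTA vs TTAGGT ✗.
Only k = 3 is perfect, so the longest perfect 3' overlap is 3.

Longest perfect overlap: 3 complementary base pairs; below the dimer-risk threshold (threshold 4).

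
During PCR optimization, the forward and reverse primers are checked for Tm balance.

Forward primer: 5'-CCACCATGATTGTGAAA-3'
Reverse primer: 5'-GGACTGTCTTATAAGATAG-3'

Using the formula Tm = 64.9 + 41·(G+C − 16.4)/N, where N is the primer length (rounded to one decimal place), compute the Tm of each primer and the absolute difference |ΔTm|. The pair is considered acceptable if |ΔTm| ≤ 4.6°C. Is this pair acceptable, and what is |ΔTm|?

Forward: G+C = 7, N = 17 → Tm = 64.9 + 41·(7 − 16.4)/17 = 42.2°C.
Reverse: G+C = 7, N = 19 → Tm = 64.9 + 41·(7 − 16.4)/19 = 44.6°C.
|ΔTm| = |42.2 − 44.6| = 2.4°C, ≤ 4.6°C.

|ΔTm| = 2.4°C; the pair is acceptable.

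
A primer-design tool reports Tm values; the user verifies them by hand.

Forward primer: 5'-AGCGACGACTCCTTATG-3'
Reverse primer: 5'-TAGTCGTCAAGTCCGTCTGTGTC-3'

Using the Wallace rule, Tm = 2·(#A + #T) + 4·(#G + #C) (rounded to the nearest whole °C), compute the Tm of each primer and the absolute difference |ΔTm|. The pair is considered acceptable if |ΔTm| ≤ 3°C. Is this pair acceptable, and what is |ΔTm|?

Forward: A=4 T=4 G=4 C=5 → Tm = 2·8 + 4·9 = 52°C.
Reverse: A=3 T=8 G=6 C=6 → Tm = 2·11 + 4·12 = 70°C.
|ΔTm| = |52 − 70| = 18°C, > 3°C.

|ΔTm| = 18°C; the pair is not acceptable.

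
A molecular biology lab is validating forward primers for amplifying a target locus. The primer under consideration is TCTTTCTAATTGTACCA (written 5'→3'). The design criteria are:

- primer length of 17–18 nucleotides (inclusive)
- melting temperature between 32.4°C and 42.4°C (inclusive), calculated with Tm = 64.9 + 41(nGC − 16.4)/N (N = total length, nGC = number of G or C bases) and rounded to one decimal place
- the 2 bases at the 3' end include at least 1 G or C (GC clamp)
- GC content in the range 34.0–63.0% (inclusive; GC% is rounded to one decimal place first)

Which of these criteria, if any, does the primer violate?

Fails: GC content.

Base counts: A=4, T=8, G=1, C=4 (length 17).
length: length 17 ✓
Tm: Tm = 64.9 + 41·(5 − 16.4)/17 = 37.4°C ✓
GC clamp: 3' end CA has 1 G/C ✓
GC content: GC 5/17 = 29.4%, outside 34.0–63.0% ✗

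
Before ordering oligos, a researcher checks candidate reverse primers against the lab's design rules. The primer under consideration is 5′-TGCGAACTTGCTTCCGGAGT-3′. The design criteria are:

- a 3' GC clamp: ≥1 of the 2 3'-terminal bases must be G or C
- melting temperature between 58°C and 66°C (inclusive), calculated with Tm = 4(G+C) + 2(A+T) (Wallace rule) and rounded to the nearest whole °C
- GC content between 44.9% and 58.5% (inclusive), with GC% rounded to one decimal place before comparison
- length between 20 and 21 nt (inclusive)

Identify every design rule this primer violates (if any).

Base counts: A=3, T=6, G=6, C=5 (length 20).
GC clamp: 3' end GT has 1 G/C ✓
Tm: Tm = 2·9 + 4·11 = 62°C ✓
GC content: GC 11/20 = 55.0% ✓
length: length 20 ✓

Meets all criteria.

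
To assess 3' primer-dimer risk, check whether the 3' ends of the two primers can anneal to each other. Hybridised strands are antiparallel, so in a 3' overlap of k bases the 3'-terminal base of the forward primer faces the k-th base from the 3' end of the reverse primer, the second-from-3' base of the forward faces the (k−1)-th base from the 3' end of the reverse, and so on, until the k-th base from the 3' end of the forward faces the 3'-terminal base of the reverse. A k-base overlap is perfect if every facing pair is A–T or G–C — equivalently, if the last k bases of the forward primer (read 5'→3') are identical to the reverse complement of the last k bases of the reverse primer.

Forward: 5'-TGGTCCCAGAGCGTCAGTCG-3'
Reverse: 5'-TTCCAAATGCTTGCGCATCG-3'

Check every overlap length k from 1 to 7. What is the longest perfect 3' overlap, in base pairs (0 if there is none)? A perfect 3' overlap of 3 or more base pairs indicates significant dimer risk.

Longest perfect overlap: 2 complementary base pairs; below the dimer-risk threshold (threshold 3).

Last 7 bases (5'→3') — forward …TCAGTCG, reverse …CGCATCG.
Reverse complement of the reverse primer's last 7 bases: CGATGCG; its first k bases are the reverse complement of the reverse primer's last k bases, so a perfect k-base overlap needs the forward primer's last k bases to equal them.
Comparing (forward last k vs required): k=1: G vs C ✗; k=2: CG vs CG ✓; k=3: TCG vs CGA ✗; k=4: GTCG vs CGAT ✗; k=5: AGTCG vs CGATG ✗; k=6: CAGTCG vs CGATGC ✗; k=7: TCAGTCG vs CGATGCG ✗.
Only k = 2 is perfect, so the longest perfect 3' overlap is 2.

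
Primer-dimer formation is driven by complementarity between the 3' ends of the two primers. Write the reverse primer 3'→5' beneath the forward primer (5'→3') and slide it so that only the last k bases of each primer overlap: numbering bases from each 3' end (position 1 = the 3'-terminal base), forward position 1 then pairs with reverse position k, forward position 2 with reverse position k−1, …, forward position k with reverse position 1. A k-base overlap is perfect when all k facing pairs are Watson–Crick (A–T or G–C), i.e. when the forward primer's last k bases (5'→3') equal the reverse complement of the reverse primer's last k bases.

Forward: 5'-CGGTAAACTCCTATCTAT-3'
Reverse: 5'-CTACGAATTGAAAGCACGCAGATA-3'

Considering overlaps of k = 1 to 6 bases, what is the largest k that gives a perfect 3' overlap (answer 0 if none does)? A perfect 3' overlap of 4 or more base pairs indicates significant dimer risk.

Longest perfect overlap: 3 complementary base pairs; below the dimer-risk threshold (threshold 4).

Last 6 bases (5'→3') — forward …ATCTAT, reverse …CAGATA.
Reverse complement of the reverse primer's last 6 bases: TATCTG; its first k bases are the reverse complement of the reverse primer's last k bases, so a perfect k-base overlap needs the forward primer's last k bases to equal them.
Comparing (forward last k vs required): k=1: T vs T ✓; k=2: AT vs TA ✗; k=3: TAT vs TAT ✓; k=4: CTAT vs TATC ✗; k=5: TCTAT vs TATCT ✗; k=6: ATCTAT vs TATCTG ✗.
Perfect overlaps at k = 1, 3; the largest is 3.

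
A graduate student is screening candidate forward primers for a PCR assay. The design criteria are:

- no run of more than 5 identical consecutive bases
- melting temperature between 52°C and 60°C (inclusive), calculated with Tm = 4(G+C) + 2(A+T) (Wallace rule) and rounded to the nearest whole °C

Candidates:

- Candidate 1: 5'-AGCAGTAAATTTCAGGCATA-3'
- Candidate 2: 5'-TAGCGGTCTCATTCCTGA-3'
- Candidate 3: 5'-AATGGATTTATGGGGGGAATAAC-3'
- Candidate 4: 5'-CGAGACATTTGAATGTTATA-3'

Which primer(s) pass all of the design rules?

Candidate 1 (20 nt, A=8 T=5 G=4 C=3): longest run = 3 ✓; Tm = 2·13 + 4·7 = 54°C ✓ — passes.
Candidate 2 (18 nt, A=3 T=6 G=4 C=5): longest run = 2 ✓; Tm = 2·9 + 4·9 = 54°C ✓ — passes.
Candidate 3 (23 nt, A=8 T=6 G=8 C=1): longest run = 6, exceeds 5 ✗; Tm = 2·14 + 4·9 = 64°C, outside 52–60°C ✗ — fails.
Candidate 4 (20 nt, A=7 T=7 G=4 C=2): longest run = 3 ✓; Tm = 2·14 + 4·6 = 52°C ✓ — passes.

Candidate 1, Candidate 2 and Candidate 4.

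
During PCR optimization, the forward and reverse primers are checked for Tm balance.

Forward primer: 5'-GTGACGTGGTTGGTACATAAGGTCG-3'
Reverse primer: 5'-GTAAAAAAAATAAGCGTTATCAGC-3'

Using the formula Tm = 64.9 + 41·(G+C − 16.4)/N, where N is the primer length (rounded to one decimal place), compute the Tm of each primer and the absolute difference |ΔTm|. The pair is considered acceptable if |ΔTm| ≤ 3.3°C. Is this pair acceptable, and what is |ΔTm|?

|ΔTm| = 10.5°C; the pair is not acceptable.

Forward: G+C = 13, N = 25 → Tm = 64.9 + 41·(13 − 16.4)/25 = 59.3°C.
Reverse: G+C = 7, N = 24 → Tm = 64.9 + 41·(7 − 16.4)/24 = 48.8°C.
|ΔTm| = |59.3 − 48.8| = 10.5°C, > 3.3°C.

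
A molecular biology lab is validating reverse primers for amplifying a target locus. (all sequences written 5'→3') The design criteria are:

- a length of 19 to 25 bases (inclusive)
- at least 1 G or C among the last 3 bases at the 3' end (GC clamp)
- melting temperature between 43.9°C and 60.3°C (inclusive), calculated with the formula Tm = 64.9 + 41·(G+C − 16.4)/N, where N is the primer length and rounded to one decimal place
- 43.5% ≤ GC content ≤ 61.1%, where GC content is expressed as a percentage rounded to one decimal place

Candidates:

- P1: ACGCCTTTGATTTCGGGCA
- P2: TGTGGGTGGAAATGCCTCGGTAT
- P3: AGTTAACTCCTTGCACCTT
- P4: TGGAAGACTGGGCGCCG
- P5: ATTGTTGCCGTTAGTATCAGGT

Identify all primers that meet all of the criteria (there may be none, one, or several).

P1 only.

P1 (19 nt, A=3 T=6 G=5 C=5): length 19 ✓; 3' end GCA has 2 G/C ✓; Tm = 64.9 + 41·(10 − 16.4)/19 = 51.1°C ✓; GC 10/19 = 52.6% ✓ — passes.
P2 (23 nt, A=4 T=7 G=9 C=3): length 23 ✓; 3' end TAT has 0 G/C, need ≥1 ✗; Tm = 64.9 + 41·(12 − 16.4)/23 = 57.1°C ✓; GC 12/23 = 52.2% ✓ — fails.
P3 (19 nt, A=4 T=7 G=2 C=6): length 19 ✓; 3' end CTT has 1 G/C ✓; Tm = 64.9 + 41·(8 − 16.4)/19 = 46.8°C ✓; GC 8/19 = 42.1%, outside 43.5–61.1% ✗ — fails.
P4 (17 nt, A=3 T=2 G=8 C=4): length 17, outside 19–25 ✗; 3' end CCG has 3 G/C ✓; Tm = 64.9 + 41·(12 − 16.4)/17 = 54.3°C ✓; GC 12/17 = 70.6%, outside 43.5–61.1% ✗ — fails.
P5 (22 nt, A=4 T=9 G=6 C=3): length 22 ✓; 3' end GGT has 2 G/C ✓; Tm = 64.9 + 41·(9 − 16.4)/22 = 51.1°C ✓; GC 9/22 = 40.9%, outside 43.5–61.1% ✗ — fails.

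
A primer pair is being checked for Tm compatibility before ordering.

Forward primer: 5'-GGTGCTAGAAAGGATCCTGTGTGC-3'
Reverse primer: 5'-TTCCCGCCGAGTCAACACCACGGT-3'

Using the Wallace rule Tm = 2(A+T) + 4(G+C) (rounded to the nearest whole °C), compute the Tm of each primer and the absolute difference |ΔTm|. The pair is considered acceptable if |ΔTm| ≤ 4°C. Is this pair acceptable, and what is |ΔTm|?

|ΔTm| = 4°C; the pair is acceptable.

Forward: A=5 T=6 G=9 C=4 → Tm = 2·11 + 4·13 = 74°C.
Reverse: A=5 T=4 G=5 C=10 → Tm = 2·9 + 4·15 = 78°C.
|ΔTm| = |74 − 78| = 4°C, ≤ 4°C.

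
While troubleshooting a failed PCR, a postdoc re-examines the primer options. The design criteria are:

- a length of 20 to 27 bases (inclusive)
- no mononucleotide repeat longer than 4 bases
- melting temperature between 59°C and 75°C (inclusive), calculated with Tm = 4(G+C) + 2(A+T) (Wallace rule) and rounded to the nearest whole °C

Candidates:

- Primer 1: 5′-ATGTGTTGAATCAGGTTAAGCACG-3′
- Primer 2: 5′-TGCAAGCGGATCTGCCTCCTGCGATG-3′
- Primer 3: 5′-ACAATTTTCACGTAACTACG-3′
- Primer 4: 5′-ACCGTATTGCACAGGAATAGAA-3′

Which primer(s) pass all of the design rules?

Primer 1 and Primer 4.

Primer 1 (24 nt, A=7 T=7 G=7 C=3): length 24 ✓; longest run = 2 ✓; Tm = 2·14 + 4·10 = 68°C ✓ — passes.
Primer 2 (26 nt, A=4 T=6 G=8 C=8): length 26 ✓; longest run = 2 ✓; Tm = 2·10 + 4·16 = 84°C, outside 59–75°C ✗ — fails.
Primer 3 (20 nt, A=7 T=6 G=2 C=5): length 20 ✓; longest run = 4 ✓; Tm = 2·13 + 4·7 = 54°C, outside 59–75°C ✗ — fails.
Primer 4 (22 nt, A=9 T=4 G=5 C=4): length 22 ✓; longest run = 2 ✓; Tm = 2·13 + 4·9 = 62°C ✓ — passes.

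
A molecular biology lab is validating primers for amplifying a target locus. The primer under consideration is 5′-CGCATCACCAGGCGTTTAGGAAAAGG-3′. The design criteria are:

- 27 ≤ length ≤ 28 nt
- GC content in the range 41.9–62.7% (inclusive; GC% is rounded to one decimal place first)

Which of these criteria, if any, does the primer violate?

Base counts: A=8, T=4, G=8, C=6 (length 26).
length: length 26, outside 27–28 ✗
GC content: GC 14/26 = 53.8% ✓

Fails: length.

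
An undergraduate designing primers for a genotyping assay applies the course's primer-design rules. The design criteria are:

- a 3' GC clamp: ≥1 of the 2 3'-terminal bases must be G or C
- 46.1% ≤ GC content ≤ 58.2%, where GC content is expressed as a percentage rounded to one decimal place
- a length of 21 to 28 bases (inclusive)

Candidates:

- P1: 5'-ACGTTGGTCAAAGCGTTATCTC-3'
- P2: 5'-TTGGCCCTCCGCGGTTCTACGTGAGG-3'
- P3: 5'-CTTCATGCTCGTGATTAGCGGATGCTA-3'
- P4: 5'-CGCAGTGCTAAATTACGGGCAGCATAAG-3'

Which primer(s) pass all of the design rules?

P4 only.

P1 (22 nt, A=5 T=7 G=5 C=5): 3' end TC has 1 G/C ✓; GC 10/22 = 45.5%, outside 46.1–58.2% ✗; length 22 ✓ — fails.
P2 (26 nt, A=2 T=7 G=9 C=8): 3' end GG has 2 G/C ✓; GC 17/26 = 65.4%, outside 46.1–58.2% ✗; length 26 ✓ — fails.
P3 (27 nt, A=5 T=9 G=7 C=6): 3' end TA has 0 G/C, need ≥1 ✗; GC 13/27 = 48.1% ✓; length 27 ✓ — fails.
P4 (28 nt, A=9 T=5 G=8 C=6): 3' end AG has 1 G/C ✓; GC 14/28 = 50.0% ✓; length 28 ✓ — passes.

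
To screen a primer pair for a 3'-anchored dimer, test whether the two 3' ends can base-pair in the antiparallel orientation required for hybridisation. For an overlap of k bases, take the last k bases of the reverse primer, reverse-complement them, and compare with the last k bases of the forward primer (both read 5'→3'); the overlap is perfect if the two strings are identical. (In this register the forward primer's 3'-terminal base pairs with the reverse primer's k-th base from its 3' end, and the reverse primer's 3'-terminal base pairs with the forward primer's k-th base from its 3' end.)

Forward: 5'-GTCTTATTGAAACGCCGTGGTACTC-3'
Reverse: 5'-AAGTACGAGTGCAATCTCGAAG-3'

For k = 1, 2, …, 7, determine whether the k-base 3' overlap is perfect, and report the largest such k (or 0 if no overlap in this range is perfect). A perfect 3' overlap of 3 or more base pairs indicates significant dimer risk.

Longest perfect overlap: 1 complementary base pair; below the dimer-risk threshold (threshold 3).

Last 7 bases (5'→3') — forward …GGTACTC, reverse …CTCGAAG.
Reverse complement of the reverse primer's last 7 bases: CTTCGAG; its first k bases are the reverse complement of the reverse primer's last k bases, so a perfect k-base overlap needs the forward primer's last k bases to equal them.
Comparing (forward last k vs required): k=1: C vs C ✓; k=2: TC vs CT ✗; k=3: CTC vs CTT ✗; k=4: ACTC vs CTTC ✗; k=5: TACTC vs CTTCG ✗; k=6: GTACTC vs CTTCGA ✗; k=7: GGTACTC vs CTTCGAG ✗.
Only k = 1 is perfect, so the longest perfect 3' overlap is 1.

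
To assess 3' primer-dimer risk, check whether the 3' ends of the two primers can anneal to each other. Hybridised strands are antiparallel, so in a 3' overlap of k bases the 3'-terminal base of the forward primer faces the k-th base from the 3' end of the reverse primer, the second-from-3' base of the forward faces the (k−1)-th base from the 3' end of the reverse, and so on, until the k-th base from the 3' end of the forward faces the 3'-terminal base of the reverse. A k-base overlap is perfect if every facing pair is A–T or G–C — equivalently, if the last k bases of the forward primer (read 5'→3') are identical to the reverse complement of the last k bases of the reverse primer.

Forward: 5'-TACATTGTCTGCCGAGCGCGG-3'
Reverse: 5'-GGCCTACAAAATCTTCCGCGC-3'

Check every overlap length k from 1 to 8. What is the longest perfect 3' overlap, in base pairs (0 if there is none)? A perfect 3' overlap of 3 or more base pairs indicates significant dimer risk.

Last 8 bases (5'→3') — forward …GAGCGCGG, reverse …TTCCGCGC.
Reverse complement of the reverse primer's last 8 bases: GCGCGGAA; its first k bases are the reverse complement of the reverse primer's last k bases, so a perfect k-base overlap needs the forward primer's last k bases to equal them.
Comparing (forward last k vs required): k=1: G vs G ✓; k=2: GG vs GC ✗; k=3: CGG vs GCG ✗; k=4: GCGG vs GCGC ✗; k=5: CGCGG vs GCGCG ✗; k=6: GCGCGG vs GCGCGG ✓; k=7: AGCGCGG vs GCGCGGA ✗; k=8: GAGCGCGG vs GCGCGGAA ✗.
Perfect overlaps at k = 1, 6; the largest is 6.

Longest perfect overlap: 6 complementary base pairs; significant dimer risk (threshold 3).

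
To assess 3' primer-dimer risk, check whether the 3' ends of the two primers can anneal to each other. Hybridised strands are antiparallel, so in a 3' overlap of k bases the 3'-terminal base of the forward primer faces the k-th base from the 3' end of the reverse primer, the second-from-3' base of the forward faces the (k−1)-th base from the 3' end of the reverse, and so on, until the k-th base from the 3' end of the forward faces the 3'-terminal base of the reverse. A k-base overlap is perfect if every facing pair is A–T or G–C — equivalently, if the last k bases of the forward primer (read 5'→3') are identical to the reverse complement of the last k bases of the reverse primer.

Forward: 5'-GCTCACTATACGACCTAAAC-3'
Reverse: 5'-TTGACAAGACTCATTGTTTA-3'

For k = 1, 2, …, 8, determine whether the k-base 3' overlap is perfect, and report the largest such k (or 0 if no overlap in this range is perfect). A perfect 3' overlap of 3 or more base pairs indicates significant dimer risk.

Last 8 bases (5'→3') — forward …ACCTAAAC, reverse …ATTGTTTA.
Reverse complement of the reverse primer's last 8 bases: TAAACAAT; its first k bases are the reverse complement of the reverse primer's last k bases, so a perfect k-base overlap needs the forward primer's last k bases to equal them.
Comparing (forward last k vs required): k=1: C vs T ✗; k=2: AC vs TA ✗; k=3: AAC vs TAA ✗; k=4: AAAC vs TAAA ✗; k=5: TAAAC vs TAAAC ✓; k=6: CTAAAC vs TAAACA ✗; k=7: CCTAAAC vs TAAACAA ✗; k=8: ACCTAAAC vs TAAACAAT ✗.
Only k = 5 is perfect, so the longest perfect 3' overlap is 5.

Longest perfect overlap: 5 complementary base pairs; significant dimer risk (threshold 3).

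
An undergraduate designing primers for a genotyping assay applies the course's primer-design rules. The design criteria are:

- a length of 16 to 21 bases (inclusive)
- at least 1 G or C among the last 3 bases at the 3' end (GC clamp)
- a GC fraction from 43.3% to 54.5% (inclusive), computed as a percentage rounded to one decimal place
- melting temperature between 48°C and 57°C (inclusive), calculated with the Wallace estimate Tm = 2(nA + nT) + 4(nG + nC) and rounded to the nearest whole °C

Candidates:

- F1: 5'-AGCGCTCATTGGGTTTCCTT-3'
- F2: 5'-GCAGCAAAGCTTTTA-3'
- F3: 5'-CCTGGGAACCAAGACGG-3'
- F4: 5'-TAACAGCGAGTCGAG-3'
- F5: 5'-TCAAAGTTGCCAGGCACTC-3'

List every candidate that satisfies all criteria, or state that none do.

None of the candidates satisfy all criteria.

F1 (20 nt, A=2 T=8 G=5 C=5): length 20 ✓; 3' end CTT has 1 G/C ✓; GC 10/20 = 50.0% ✓; Tm = 2·10 + 4·10 = 60°C, outside 48–57°C ✗ — fails.
F2 (15 nt, A=5 T=4 G=3 C=3): length 15, outside 16–21 ✗; 3' end TTA has 0 G/C, need ≥1 ✗; GC 6/15 = 40.0%, outside 43.3–54.5% ✗; Tm = 2·9 + 4·6 = 42°C, outside 48–57°C ✗ — fails.
F3 (17 nt, A=5 T=1 G=6 C=5): length 17 ✓; 3' end CGG has 3 G/C ✓; GC 11/17 = 64.7%, outside 43.3–54.5% ✗; Tm = 2·6 + 4·11 = 56°C ✓ — fails.
F4 (15 nt, A=5 T=2 G=5 C=3): length 15, outside 16–21 ✗; 3' end GAG has 2 G/C ✓; GC 8/15 = 53.3% ✓; Tm = 2·7 + 4·8 = 46°C, outside 48–57°C ✗ — fails.
F5 (19 nt, A=5 T=4 G=4 C=6): length 19 ✓; 3' end CTC has 2 G/C ✓; GC 10/19 = 52.6% ✓; Tm = 2·9 + 4·10 = 58°C, outside 48–57°C ✗ — fails.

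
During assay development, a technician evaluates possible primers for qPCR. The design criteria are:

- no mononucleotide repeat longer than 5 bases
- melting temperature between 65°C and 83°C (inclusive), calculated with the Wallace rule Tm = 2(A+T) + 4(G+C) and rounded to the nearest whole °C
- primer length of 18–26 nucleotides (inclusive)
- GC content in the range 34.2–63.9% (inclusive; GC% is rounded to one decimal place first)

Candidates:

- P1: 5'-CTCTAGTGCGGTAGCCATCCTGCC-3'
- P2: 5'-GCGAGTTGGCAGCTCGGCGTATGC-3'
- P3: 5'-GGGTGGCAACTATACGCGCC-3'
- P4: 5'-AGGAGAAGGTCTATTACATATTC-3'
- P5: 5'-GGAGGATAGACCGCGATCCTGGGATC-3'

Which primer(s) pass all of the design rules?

P1 only.

P1 (24 nt, A=3 T=6 G=6 C=9): longest run = 2 ✓; Tm = 2·9 + 4·15 = 78°C ✓; length 24 ✓; GC 15/24 = 62.5% ✓ — passes.
P2 (24 nt, A=3 T=5 G=10 C=6): longest run = 2 ✓; Tm = 2·8 + 4·16 = 80°C ✓; length 24 ✓; GC 16/24 = 66.7%, outside 34.2–63.9% ✗ — fails.
P3 (20 nt, A=4 T=3 G=7 C=6): longest run = 3 ✓; Tm = 2·7 + 4·13 = 66°C ✓; length 20 ✓; GC 13/20 = 65.0%, outside 34.2–63.9% ✗ — fails.
P4 (23 nt, A=8 T=7 G=5 C=3): longest run = 2 ✓; Tm = 2·15 + 4·8 = 62°C, outside 65–83°C ✗; length 23 ✓; GC 8/23 = 34.8% ✓ — fails.
P5 (26 nt, A=6 T=4 G=10 C=6): longest run = 3 ✓; Tm = 2·10 + 4·16 = 84°C, outside 65–83°C ✗; length 26 ✓; GC 16/26 = 61.5% ✓ — fails.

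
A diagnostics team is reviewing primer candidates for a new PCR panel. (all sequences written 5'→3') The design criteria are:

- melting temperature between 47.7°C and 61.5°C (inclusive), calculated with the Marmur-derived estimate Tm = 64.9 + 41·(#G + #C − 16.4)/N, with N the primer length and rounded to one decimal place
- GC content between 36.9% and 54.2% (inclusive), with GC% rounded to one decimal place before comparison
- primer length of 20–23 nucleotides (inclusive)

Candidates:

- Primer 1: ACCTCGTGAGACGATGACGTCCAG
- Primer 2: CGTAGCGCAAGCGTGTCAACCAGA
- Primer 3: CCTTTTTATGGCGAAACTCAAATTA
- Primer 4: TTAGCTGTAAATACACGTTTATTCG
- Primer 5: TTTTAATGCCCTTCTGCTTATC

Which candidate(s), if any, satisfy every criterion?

None of the candidates satisfy all criteria.

Primer 1 (24 nt, A=6 T=4 G=7 C=7): Tm = 64.9 + 41·(14 − 16.4)/24 = 60.8°C ✓; GC 14/24 = 58.3%, outside 36.9–54.2% ✗; length 24, outside 20–23 ✗ — fails.
Primer 2 (24 nt, A=7 T=3 G=7 C=7): Tm = 64.9 + 41·(14 − 16.4)/24 = 60.8°C ✓; GC 14/24 = 58.3%, outside 36.9–54.2% ✗; length 24, outside 20–23 ✗ — fails.
Primer 3 (25 nt, A=8 T=9 G=3 C=5): Tm = 64.9 + 41·(8 − 16.4)/25 = 51.1°C ✓; GC 8/25 = 32.0%, outside 36.9–54.2% ✗; length 25, outside 20–23 ✗ — fails.
Primer 4 (25 nt, A=7 T=10 G=4 C=4): Tm = 64.9 + 41·(8 − 16.4)/25 = 51.1°C ✓; GC 8/25 = 32.0%, outside 36.9–54.2% ✗; length 25, outside 20–23 ✗ — fails.
Primer 5 (22 nt, A=3 T=11 G=2 C=6): Tm = 64.9 + 41·(8 − 16.4)/22 = 49.2°C ✓; GC 8/22 = 36.4%, outside 36.9–54.2% ✗; length 22 ✓ — fails.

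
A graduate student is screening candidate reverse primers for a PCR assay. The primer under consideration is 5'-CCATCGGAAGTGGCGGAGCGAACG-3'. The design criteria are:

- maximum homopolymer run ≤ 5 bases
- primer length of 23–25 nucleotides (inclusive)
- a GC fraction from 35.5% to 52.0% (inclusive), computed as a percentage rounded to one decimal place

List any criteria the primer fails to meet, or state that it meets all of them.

Base counts: A=6, T=2, G=10, C=6 (length 24).
homopolymer run: longest run = 2 ✓
length: length 24 ✓
GC content: GC 16/24 = 66.7%, outside 35.5–52.0% ✗

Fails: GC content.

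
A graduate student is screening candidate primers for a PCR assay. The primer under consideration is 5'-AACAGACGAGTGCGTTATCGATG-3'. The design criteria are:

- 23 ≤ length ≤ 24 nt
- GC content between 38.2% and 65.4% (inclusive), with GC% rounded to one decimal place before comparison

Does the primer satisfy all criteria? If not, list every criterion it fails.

Base counts: A=7, T=5, G=7, C=4 (length 23).
length: length 23 ✓
GC content: GC 11/23 = 47.8% ✓

Meets all criteria.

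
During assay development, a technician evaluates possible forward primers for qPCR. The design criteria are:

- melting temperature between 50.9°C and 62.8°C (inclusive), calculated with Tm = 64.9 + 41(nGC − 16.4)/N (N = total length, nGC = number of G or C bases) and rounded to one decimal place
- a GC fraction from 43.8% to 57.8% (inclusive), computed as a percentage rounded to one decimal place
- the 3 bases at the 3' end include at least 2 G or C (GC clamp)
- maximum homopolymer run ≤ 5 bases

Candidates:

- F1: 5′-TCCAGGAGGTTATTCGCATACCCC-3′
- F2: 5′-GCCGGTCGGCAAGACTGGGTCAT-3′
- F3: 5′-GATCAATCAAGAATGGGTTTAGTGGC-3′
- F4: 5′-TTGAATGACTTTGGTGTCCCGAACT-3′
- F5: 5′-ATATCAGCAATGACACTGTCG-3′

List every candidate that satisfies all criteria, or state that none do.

F1 only.

F1 (24 nt, A=5 T=6 G=5 C=8): Tm = 64.9 + 41·(13 − 16.4)/24 = 59.1°C ✓; GC 13/24 = 54.2% ✓; 3' end CCC has 3 G/C ✓; longest run = 4 ✓ — passes.
F2 (23 nt, A=4 T=4 G=9 C=6): Tm = 64.9 + 41·(15 − 16.4)/23 = 62.4°C ✓; GC 15/23 = 65.2%, outside 43.8–57.8% ✗; 3' end CAT has 1 G/C, need ≥2 ✗; longest run = 3 ✓ — fails.
F3 (26 nt, A=8 T=7 G=8 C=3): Tm = 64.9 + 41·(11 − 16.4)/26 = 56.4°C ✓; GC 11/26 = 42.3%, outside 43.8–57.8% ✗; 3' end GGC has 3 G/C ✓; longest run = 3 ✓ — fails.
F4 (25 nt, A=5 T=9 G=6 C=5): Tm = 64.9 + 41·(11 − 16.4)/25 = 56.0°C ✓; GC 11/25 = 44.0% ✓; 3' end ACT has 1 G/C, need ≥2 ✗; longest run = 3 ✓ — fails.
F5 (21 nt, A=7 T=5 G=4 C=5): Tm = 64.9 + 41·(9 − 16.4)/21 = 50.5°C, outside 50.9–62.8°C ✗; GC 9/21 = 42.9%, outside 43.8–57.8% ✗; 3' end TCG has 2 G/C ✓; longest run = 2 ✓ — fails.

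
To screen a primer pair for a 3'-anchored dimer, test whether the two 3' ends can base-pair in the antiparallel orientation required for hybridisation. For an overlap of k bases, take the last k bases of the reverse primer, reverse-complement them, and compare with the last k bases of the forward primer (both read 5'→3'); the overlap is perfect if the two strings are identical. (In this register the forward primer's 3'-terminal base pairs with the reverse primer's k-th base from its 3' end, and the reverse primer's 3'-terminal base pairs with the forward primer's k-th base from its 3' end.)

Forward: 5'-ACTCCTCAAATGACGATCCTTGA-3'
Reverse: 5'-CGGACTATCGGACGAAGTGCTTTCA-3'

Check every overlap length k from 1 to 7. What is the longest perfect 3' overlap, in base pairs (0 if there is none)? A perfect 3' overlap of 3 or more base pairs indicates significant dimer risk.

Last 7 bases (5'→3') — forward …TCCTTGA, reverse …GCTTTCA.
Reverse complement of the reverse primer's last 7 bases: TGAAAGC; its first k bases are the reverse complement of the reverse primer's last k bases, so a perfect k-base overlap needs the forward primer's last k bases to equal them.
Comparing (forward last k vs required): k=1: A vs T ✗; k=2: GA vs TG ✗; k=3: TGA vs TGA ✓; k=4: TTGA vs TGAA ✗; k=5: CTTGA vs TGAAA ✗; k=6: CCTTGA vs TGAAAG ✗; k=7: TCCTTGA vs TGAAAGC ✗.
Only k = 3 is perfect, so the longest perfect 3' overlap is 3.

Longest perfect overlap: 3 complementary base pairs; significant dimer risk (threshold 3).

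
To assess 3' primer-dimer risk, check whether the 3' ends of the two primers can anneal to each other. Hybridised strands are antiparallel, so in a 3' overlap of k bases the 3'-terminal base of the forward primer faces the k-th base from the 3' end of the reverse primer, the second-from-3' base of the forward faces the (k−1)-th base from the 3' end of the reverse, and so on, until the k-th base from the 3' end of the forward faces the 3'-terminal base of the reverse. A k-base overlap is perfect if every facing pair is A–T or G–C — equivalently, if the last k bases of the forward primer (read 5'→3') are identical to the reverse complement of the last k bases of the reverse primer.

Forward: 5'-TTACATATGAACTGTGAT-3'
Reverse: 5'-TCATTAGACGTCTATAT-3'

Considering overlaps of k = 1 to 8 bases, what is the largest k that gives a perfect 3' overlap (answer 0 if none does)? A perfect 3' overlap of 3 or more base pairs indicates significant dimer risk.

Longest perfect overlap: 2 complementary base pairs; below the dimer-risk threshold (threshold 3).

Last 8 bases (5'→3') — forward …ACTGTGAT, reverse …GTCTATAT.
Reverse complement of the reverse primer's last 8 bases: ATATAGAC; its first k bases are the reverse complement of the reverse primer's last k bases, so a perfect k-base overlap needs the forward primer's last k bases to equal them.
Comparing (forward last k vs required): k=1: T vs A ✗; k=2: AT vs AT ✓; k=3: GAT vs ATA ✗; k=4: TGAT vs ATAT ✗; k=5: GTGAT vs ATATA ✗; k=6: TGTGAT vs ATATAG ✗; k=7: CTGTGAT vs ATATAGA ✗; k=8: ACTGTGAT vs ATATAGAC ✗.
Only k = 2 is perfect, so the longest perfect 3' overlap is 2.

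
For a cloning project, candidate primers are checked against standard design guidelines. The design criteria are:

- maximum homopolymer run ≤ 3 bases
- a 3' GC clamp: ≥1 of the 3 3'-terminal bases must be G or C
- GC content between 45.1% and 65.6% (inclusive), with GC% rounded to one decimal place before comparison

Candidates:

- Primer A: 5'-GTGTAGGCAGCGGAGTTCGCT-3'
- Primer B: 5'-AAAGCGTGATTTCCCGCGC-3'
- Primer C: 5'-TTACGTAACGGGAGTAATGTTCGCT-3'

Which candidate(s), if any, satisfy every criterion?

Primer A (21 nt, A=3 T=5 G=9 C=4): longest run = 2 ✓; 3' end GCT has 2 G/C ✓; GC 13/21 = 61.9% ✓ — passes.
Primer B (19 nt, A=4 T=4 G=5 C=6): longest run = 3 ✓; 3' end CGC has 3 G/C ✓; GC 11/19 = 57.9% ✓ — passes.
Primer C (25 nt, A=6 T=8 G=7 C=4): longest run = 3 ✓; 3' end GCT has 2 G/C ✓; GC 11/25 = 44.0%, outside 45.1–65.6% ✗ — fails.

Primer A and Primer B.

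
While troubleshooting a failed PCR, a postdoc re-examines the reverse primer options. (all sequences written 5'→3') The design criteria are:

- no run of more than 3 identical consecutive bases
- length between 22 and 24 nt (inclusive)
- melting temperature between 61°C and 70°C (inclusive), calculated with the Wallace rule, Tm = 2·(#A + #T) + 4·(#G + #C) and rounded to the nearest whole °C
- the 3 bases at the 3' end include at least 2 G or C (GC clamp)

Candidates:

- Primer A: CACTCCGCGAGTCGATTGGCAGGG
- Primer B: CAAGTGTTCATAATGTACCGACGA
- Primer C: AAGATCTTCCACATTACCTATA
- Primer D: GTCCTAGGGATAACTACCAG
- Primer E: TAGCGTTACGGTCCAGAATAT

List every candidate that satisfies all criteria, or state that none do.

Primer A (24 nt, A=4 T=4 G=9 C=7): longest run = 3 ✓; length 24 ✓; Tm = 2·8 + 4·16 = 80°C, outside 61–70°C ✗; 3' end GGG has 3 G/C ✓ — fails.
Primer B (24 nt, A=8 T=6 G=5 C=5): longest run = 2 ✓; length 24 ✓; Tm = 2·14 + 4·10 = 68°C ✓; 3' end CGA has 2 G/C ✓ — passes.
Primer C (22 nt, A=8 T=7 G=1 C=6): longest run = 2 ✓; length 22 ✓; Tm = 2·15 + 4·7 = 58°C, outside 61–70°C ✗; 3' end ATA has 0 G/C, need ≥2 ✗ — fails.
Primer D (20 nt, A=6 T=4 G=5 C=5): longest run = 3 ✓; length 20, outside 22–24 ✗; Tm = 2·10 + 4·10 = 60°C, outside 61–70°C ✗; 3' end CAG has 2 G/C ✓ — fails.
Primer E (21 nt, A=6 T=6 G=5 C=4): longest run = 2 ✓; length 21, outside 22–24 ✗; Tm = 2·12 + 4·9 = 60°C, outside 61–70°C ✗; 3' end TAT has 0 G/C, need ≥2 ✗ — fails.

Primer B only.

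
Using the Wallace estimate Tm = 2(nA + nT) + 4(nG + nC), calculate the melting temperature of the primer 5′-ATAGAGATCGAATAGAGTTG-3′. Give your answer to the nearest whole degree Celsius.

54°C

Base counts: A=8, T=5, G=6, C=1 (length 20).
Tm = 2·(8+5) + 4·(6+1) = 2·13 + 4·7 = 26 + 28 = 54°C.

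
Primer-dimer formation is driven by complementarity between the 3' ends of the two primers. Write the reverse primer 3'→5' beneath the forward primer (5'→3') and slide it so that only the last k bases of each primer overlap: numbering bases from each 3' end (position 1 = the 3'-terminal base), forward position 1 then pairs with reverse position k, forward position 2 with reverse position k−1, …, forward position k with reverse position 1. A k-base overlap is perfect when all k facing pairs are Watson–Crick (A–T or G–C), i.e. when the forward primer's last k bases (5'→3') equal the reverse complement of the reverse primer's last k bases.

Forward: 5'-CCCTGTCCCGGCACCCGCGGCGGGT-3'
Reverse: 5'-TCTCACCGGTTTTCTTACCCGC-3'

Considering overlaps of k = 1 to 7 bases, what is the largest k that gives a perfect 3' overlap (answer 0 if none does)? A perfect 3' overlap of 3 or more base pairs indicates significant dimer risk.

Longest perfect overlap: 6 complementary base pairs; significant dimer risk (threshold 3).

Last 7 bases (5'→3') — forward …GGCGGGT, reverse …TACCCGC.
Reverse complement of the reverse primer's last 7 bases: GCGGGTA; its first k bases are the reverse complement of the reverse primer's last k bases, so a perfect k-base overlap needs the forward primer's last k bases to equal them.
Comparing (forward last k vs required): k=1: T vs G ✗; k=2: GT vs GC ✗; k=3: GGT vs GCG ✗; k=4: GGGT vs GCGG ✗; k=5: CGGGT vs GCGGG ✗; k=6: GCGGGT vs GCGGGT ✓; k=7: GGCGGGT vs GCGGGTA ✗.
Only k = 6 is perfect, so the longest perfect 3' overlap is 6.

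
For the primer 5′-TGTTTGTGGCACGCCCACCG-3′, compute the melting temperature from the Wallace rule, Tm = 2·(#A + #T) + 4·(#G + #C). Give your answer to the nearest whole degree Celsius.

66°C

Base counts: A=2, T=5, G=6, C=7 (length 20).
Tm = 2·(2+5) + 4·(6+7) = 2·7 + 4·13 = 14 + 52 = 66°C.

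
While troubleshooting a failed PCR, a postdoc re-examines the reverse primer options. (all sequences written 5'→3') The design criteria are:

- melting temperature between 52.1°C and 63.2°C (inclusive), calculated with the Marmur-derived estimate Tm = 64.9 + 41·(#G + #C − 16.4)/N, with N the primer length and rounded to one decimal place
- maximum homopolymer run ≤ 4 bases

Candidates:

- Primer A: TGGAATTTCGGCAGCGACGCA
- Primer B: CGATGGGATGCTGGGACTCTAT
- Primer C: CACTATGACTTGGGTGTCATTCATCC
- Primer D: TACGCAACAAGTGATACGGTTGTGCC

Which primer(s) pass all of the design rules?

Primer A (21 nt, A=5 T=4 G=7 C=5): Tm = 64.9 + 41·(12 − 16.4)/21 = 56.3°C ✓; longest run = 3 ✓ — passes.
Primer B (22 nt, A=4 T=6 G=8 C=4): Tm = 64.9 + 41·(12 − 16.4)/22 = 56.7°C ✓; longest run = 3 ✓ — passes.
Primer C (26 nt, A=5 T=9 G=5 C=7): Tm = 64.9 + 41·(12 − 16.4)/26 = 58.0°C ✓; longest run = 3 ✓ — passes.
Primer D (26 nt, A=7 T=6 G=7 C=6): Tm = 64.9 + 41·(13 − 16.4)/26 = 59.5°C ✓; longest run = 2 ✓ — passes.

Primer A, Primer B, Primer C and Primer D.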